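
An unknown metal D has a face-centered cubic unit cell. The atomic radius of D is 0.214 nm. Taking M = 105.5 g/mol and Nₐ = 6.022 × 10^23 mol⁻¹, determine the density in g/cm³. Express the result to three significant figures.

In an FCC lattice, atoms touch along the face diagonal, so √2·a = 4r, giving a = 0.6053 nm = 6.053 × 10^-8 cm.
With Z = 4, ρ = Z·M/(N_A·a³) = 4 × 105.5 / (6.022 × 10²³ × 2.218 × 10^-22) = 3.160 g/cm³.

3.16 g/cm³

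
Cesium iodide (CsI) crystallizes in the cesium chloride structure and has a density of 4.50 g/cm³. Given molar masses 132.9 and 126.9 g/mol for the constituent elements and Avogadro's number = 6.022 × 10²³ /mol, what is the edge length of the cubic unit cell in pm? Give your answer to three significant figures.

M(CsI) = 259.8 g/mol; Z = 1 formula unit per cell.
a³ = Z·M/(N_A·ρ) = 1 × 259.8 / (6.022 × 10²³ × 4.50) = 9.587 × 10^-23 cm³, so a = 4.577 × 10^-8 cm = 458 pm.

458 pm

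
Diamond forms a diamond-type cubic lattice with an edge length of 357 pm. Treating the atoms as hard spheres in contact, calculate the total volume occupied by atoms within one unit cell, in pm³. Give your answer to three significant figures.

1.55 × 10^7 pm³

In a diamond cubic lattice nearest neighbors lie along the body diagonal with √3·a = 8r, so r = 0.2165a = 77.29 pm.
V_atoms = Z × (4/3)πr³ = 8 × (4/3)π × (77.29)³ = 1.55 × 10^7 pm³.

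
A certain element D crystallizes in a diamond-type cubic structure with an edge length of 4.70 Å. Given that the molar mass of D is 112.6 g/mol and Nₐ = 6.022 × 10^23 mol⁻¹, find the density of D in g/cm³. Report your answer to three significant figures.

14.4 g/cm³

A diamond cubic unit cell contains Z = 8 atoms.
Cell volume: a³ = (4.70 Å)³ = (4.700 × 10^-8 cm)³ = 1.038 × 10^-22 cm³.
ρ = Z·M/(N_A·a³) = 8 × 112.6 / (6.022 × 10²³ × 1.038 × 10^-22) = 14.41 g/cm³.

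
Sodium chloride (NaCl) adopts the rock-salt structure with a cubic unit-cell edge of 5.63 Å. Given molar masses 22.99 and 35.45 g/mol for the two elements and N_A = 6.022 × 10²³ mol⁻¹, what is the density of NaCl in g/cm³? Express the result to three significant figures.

2.18 g/cm³

The rock-salt structure contains Z = 4 formula units per cell; M(NaCl) = 22.99 + 35.45 = 58.44 g/mol.
a³ = (5.630 × 10^-8 cm)³ = 1.785 × 10^-22 cm³.
ρ = 4 × 58.44 / (6.022 × 10²³ × 1.785 × 10^-22) = 2.175 g/cm³.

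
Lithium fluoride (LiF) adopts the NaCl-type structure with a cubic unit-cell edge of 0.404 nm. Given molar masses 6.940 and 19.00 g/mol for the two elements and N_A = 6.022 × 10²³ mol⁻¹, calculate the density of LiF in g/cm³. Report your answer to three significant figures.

2.61 g/cm³

The NaCl-type structure contains Z = 4 formula units per cell; M(LiF) = 6.940 + 19.00 = 25.94 g/mol.
a³ = (4.040 × 10^-8 cm)³ = 6.594 × 10^-23 cm³.
ρ = 4 × 25.94 / (6.022 × 10²³ × 6.594 × 10^-23) = 2.613 g/cm³.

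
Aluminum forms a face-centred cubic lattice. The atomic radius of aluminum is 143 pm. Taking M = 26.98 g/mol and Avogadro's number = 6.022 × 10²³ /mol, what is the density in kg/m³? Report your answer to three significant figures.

2710 kg/m³

In an FCC lattice, atoms touch along the face diagonal, so √2·a = 4r, giving a = 404.5 pm = 4.045 × 10^-8 cm.
With Z = 4, ρ = Z·M/(N_A·a³) = 4 × 26.98 / (6.022 × 10²³ × 6.617 × 10^-23) = 2.708 g/cm³ = 2710 kg/m³.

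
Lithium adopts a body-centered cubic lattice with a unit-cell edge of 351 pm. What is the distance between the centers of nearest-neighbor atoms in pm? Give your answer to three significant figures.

304 pm

In a BCC structure, atoms touch along the body diagonal, so √3·a = 4r; the nearest-neighbor distance equals 2r = 0.8660·a.
d = 0.8660 × 351 = 304 pm.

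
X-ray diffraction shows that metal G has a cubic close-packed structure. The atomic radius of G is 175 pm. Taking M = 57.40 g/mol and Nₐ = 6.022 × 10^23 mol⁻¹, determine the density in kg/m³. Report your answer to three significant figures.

In an FCC lattice, atoms touch along the face diagonal, so √2·a = 4r, giving a = 495.0 pm = 4.950 × 10^-8 cm.
With Z = 4, ρ = Z·M/(N_A·a³) = 4 × 57.40 / (6.022 × 10²³ × 1.213 × 10^-22) = 3.144 g/cm³ = 3140 kg/m³.

3140 kg/m³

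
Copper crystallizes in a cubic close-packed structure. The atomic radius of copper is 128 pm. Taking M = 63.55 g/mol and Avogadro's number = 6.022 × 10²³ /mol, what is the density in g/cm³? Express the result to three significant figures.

In an FCC lattice, atoms touch along the face diagonal, so √2·a = 4r, giving a = 362.0 pm = 3.620 × 10^-8 cm.
With Z = 4, ρ = Z·M/(N_A·a³) = 4 × 63.55 / (6.022 × 10²³ × 4.745 × 10^-23) = 8.895 g/cm³.

8.90 g/cm³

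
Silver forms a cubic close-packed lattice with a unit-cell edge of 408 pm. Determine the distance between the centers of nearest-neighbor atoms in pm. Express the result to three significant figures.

288 pm

In an FCC structure, atoms touch along the face diagonal, so √2·a = 4r; the nearest-neighbor distance equals 2r = 0.7071·a.
d = 0.7071 × 408 = 288 pm.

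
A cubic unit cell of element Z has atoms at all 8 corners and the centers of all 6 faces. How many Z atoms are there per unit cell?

Corner atoms are shared by 8 cells (1/8 each), face atoms by 2 (1/2 each).
Net atoms = 8 × 1/8 + 6 × 1/2 = 1 + 3 = 4.

4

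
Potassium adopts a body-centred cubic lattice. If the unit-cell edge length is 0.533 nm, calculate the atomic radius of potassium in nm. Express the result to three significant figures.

0.231 nm

In a BCC lattice, atoms touch along the body diagonal, so √3·a = 4r.
r = √3·a/4 = 1.7321 × 0.533 / 4 = 0.231 nm.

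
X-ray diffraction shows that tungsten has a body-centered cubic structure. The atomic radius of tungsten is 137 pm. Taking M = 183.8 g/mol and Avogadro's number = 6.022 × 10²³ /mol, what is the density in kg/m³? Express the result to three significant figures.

19300 kg/m³

In a BCC lattice, atoms touch along the body diagonal, so √3·a = 4r, giving a = 316.4 pm = 3.164 × 10^-8 cm.
With Z = 2, ρ = Z·M/(N_A·a³) = 2 × 183.8 / (6.022 × 10²³ × 3.167 × 10^-23) = 19.27 g/cm³ = 19300 kg/m³.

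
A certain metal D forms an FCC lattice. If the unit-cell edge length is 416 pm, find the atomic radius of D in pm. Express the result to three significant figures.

In an FCC lattice, atoms touch along the face diagonal, so √2·a = 4r.
r = √2·a/4 = 1.4142 × 416 / 4 = 147 pm.

147 pm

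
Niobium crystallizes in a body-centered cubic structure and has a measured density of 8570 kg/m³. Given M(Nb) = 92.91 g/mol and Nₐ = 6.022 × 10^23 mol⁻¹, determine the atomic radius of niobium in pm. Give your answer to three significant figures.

For a BCC cell (Z = 2), a³ = Z·M/(N_A·ρ) = 2 × 92.91 / (6.022 × 10²³ × 8.570) = 3.601 × 10^-23 cm³, so a = 3.302 × 10^-8 cm = 330.2 pm.
Atoms touch along the body diagonal, so √3·a = 4r, so r = 0.4330 × a = 143 pm.

143 pm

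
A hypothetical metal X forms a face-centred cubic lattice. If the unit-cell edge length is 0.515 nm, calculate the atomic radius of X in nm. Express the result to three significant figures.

In an FCC lattice, atoms touch along the face diagonal, so √2·a = 4r.
r = √2·a/4 = 1.4142 × 0.515 / 4 = 0.182 nm.

0.182 nm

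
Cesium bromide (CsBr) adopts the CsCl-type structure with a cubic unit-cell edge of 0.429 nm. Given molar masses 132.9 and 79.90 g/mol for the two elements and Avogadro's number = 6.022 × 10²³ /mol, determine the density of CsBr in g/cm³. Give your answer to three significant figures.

The CsCl-type structure contains Z = 1 formula unit per cell; M(CsBr) = 132.9 + 79.90 = 212.8 g/mol.
a³ = (4.290 × 10^-8 cm)³ = 7.895 × 10^-23 cm³.
ρ = 1 × 212.8 / (6.022 × 10²³ × 7.895 × 10^-23) = 4.476 g/cm³.

4.48 g/cm³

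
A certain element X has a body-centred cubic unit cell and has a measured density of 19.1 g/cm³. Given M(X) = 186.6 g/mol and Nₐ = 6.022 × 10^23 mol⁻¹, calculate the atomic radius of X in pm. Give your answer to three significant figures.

138 pm

For a BCC cell (Z = 2), a³ = Z·M/(N_A·ρ) = 2 × 186.6 / (6.022 × 10²³ × 19.10) = 3.245 × 10^-23 cm³, so a = 3.189 × 10^-8 cm = 318.9 pm.
Atoms touch along the body diagonal, so √3·a = 4r, so r = 0.4330 × a = 138 pm.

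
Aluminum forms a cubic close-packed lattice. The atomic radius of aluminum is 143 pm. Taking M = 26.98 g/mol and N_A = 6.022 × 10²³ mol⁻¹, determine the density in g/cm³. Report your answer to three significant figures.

2.71 g/cm³

In an FCC lattice, atoms touch along the face diagonal, so √2·a = 4r, giving a = 404.5 pm = 4.045 × 10^-8 cm.
With Z = 4, ρ = Z·M/(N_A·a³) = 4 × 26.98 / (6.022 × 10²³ × 6.617 × 10^-23) = 2.708 g/cm³.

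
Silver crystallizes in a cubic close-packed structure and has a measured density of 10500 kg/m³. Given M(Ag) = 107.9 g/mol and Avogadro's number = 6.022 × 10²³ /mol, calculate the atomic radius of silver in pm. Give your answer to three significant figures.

144 pm

For an FCC cell (Z = 4), a³ = Z·M/(N_A·ρ) = 4 × 107.9 / (6.022 × 10²³ × 10.50) = 6.826 × 10^-23 cm³, so a = 4.087 × 10^-8 cm = 408.7 pm.
Atoms touch along the face diagonal, so √2·a = 4r, so r = 0.3536 × a = 144 pm.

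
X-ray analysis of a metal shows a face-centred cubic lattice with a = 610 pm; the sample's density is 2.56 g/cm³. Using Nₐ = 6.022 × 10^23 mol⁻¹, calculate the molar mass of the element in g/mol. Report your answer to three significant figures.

87.5 g/mol

An FCC cell has Z = 4 atoms; a = 6.100 × 10^-8 cm.
M = ρ·N_A·a³/Z = 2.56 × 6.022 × 10²³ × 2.270 × 10^-22 / 4 = 87.5 g/mol.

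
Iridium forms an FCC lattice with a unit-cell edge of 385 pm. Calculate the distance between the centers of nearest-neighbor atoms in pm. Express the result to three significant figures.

272 pm

In an FCC structure, atoms touch along the face diagonal, so √2·a = 4r; the nearest-neighbor distance equals 2r = 0.7071·a.
d = 0.7071 × 385 = 272 pm.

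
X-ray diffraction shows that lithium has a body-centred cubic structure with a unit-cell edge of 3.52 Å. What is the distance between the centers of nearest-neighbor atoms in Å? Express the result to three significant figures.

In a BCC structure, atoms touch along the body diagonal, so √3·a = 4r; the nearest-neighbor distance equals 2r = 0.8660·a.
d = 0.8660 × 3.52 = 3.05 Å.

3.05 Å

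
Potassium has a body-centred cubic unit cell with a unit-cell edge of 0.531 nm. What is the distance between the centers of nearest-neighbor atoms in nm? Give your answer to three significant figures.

In a BCC structure, atoms touch along the body diagonal, so √3·a = 4r; the nearest-neighbor distance equals 2r = 0.8660·a.
d = 0.8660 × 0.531 = 0.460 nm.

0.460 nm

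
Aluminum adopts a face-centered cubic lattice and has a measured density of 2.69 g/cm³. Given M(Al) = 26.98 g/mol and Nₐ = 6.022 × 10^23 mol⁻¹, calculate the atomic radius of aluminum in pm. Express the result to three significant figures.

143 pm

For an FCC cell (Z = 4), a³ = Z·M/(N_A·ρ) = 4 × 26.98 / (6.022 × 10²³ × 2.690) = 6.662 × 10^-23 cm³, so a = 4.054 × 10^-8 cm = 405.4 pm.
Atoms touch along the face diagonal, so √2·a = 4r, so r = 0.3536 × a = 143 pm.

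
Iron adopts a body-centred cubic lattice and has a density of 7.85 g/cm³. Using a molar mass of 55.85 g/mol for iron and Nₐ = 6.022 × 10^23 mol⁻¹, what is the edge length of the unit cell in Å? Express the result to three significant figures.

With Z = 2 atoms per BCC cell, a³ = Z·M/(N_A·ρ) = 2 × 55.85 / (6.022 × 10²³ × 7.850 g/cm³) = 2.363 × 10^-23 cm³.
a = (2.363 × 10^-23)^(1/3) = 2.870 × 10^-8 cm = 2.87 Å.

2.87 Å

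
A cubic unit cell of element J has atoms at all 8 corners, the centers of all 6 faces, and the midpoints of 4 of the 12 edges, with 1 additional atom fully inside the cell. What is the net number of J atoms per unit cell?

Corner atoms are shared by 8 cells (1/8 each), face atoms by 2 (1/2 each), edge atoms by 4 (1/4 each), interior atoms are unshared.
Net atoms = 8 × 1/8 + 6 × 1/2 + 4 × 1/4 + 1 = 1 + 3 + 1 + 1 = 6.

6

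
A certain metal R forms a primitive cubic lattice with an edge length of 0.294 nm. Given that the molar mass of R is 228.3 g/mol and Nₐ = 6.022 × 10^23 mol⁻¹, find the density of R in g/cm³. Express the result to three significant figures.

A simple cubic unit cell contains Z = 1 atom.
Cell volume: a³ = (0.294 nm)³ = (2.940 × 10^-8 cm)³ = 2.541 × 10^-23 cm³.
ρ = Z·M/(N_A·a³) = 1 × 228.3 / (6.022 × 10²³ × 2.541 × 10^-23) = 14.92 g/cm³.

14.9 g/cm³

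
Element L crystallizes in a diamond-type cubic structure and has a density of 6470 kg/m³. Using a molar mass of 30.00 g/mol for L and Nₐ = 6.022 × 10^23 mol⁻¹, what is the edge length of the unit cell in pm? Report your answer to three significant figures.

395 pm

With Z = 8 atoms per diamond cubic cell, a³ = Z·M/(N_A·ρ) = 8 × 30.00 / (6.022 × 10²³ × 6.470 g/cm³) = 6.160 × 10^-23 cm³.
a = (6.160 × 10^-23)^(1/3) = 3.949 × 10^-8 cm = 395 pm.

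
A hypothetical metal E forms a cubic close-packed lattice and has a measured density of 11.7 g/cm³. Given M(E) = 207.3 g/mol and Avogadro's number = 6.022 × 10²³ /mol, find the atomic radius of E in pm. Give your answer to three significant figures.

173 pm

For an FCC cell (Z = 4), a³ = Z·M/(N_A·ρ) = 4 × 207.3 / (6.022 × 10²³ × 11.70) = 1.177 × 10^-22 cm³, so a = 4.901 × 10^-8 cm = 490.1 pm.
Atoms touch along the face diagonal, so √2·a = 4r, so r = 0.3536 × a = 173 pm.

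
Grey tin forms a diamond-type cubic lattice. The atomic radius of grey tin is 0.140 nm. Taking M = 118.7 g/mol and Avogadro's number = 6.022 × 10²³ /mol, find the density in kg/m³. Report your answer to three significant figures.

In a diamond cubic lattice, nearest neighbors lie along the body diagonal with √3·a = 8r, giving a = 0.6466 nm = 6.466 × 10^-8 cm.
With Z = 8, ρ = Z·M/(N_A·a³) = 8 × 118.7 / (6.022 × 10²³ × 2.704 × 10^-22) = 5.832 g/cm³ = 5830 kg/m³.

5830 kg/m³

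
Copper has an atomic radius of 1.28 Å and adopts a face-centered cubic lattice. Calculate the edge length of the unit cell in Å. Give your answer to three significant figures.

In an FCC lattice, atoms touch along the face diagonal, so √2·a = 4r.
a = 4r/√2 = 4 × 1.28 / 1.4142 = 3.62 Å.

3.62 Å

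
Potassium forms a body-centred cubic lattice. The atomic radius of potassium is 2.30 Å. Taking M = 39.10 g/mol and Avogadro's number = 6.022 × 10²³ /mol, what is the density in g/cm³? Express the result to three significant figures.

In a BCC lattice, atoms touch along the body diagonal, so √3·a = 4r, giving a = 5.312 Å = 5.312 × 10^-8 cm.
With Z = 2, ρ = Z·M/(N_A·a³) = 2 × 39.10 / (6.022 × 10²³ × 1.499 × 10^-22) = 0.8665 g/cm³.

0.867 g/cm³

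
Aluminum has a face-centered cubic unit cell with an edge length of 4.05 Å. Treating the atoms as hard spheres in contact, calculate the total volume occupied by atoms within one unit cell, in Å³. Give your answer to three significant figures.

49.2 Å³

In an FCC lattice atoms touch along the face diagonal, so √2·a = 4r, so r = 0.3536a = 1.432 Å.
V_atoms = Z × (4/3)πr³ = 4 × (4/3)π × (1.432)³ = 49.2 Å³.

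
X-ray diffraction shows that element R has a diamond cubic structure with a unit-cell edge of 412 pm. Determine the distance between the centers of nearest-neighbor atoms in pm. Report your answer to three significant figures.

178 pm

In a diamond cubic structure, nearest neighbors lie along the body diagonal with √3·a = 8r; the nearest-neighbor distance equals 2r = 0.4330·a.
d = 0.4330 × 412 = 178 pm.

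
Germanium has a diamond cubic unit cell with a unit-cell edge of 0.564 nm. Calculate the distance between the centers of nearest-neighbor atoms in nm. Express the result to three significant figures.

In a diamond cubic structure, nearest neighbors lie along the body diagonal with √3·a = 8r; the nearest-neighbor distance equals 2r = 0.4330·a.
d = 0.4330 × 0.564 = 0.244 nm.

0.244 nm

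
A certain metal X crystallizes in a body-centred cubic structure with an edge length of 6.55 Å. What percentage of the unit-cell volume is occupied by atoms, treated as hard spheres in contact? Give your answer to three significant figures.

68.0%

In a BCC lattice atoms touch along the body diagonal, so √3·a = 4r, so r = 0.4330a = 2.836 Å.
Packing fraction = Z·(4/3)πr³ / a³ = 2 × (4/3)π × (2.836)³ / (6.55)³ = 0.6802 = 68.0%.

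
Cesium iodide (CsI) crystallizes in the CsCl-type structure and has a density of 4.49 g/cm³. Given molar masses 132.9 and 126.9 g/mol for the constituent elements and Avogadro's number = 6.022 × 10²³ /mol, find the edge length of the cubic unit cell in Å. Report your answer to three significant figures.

4.58 Å

M(CsI) = 259.8 g/mol; Z = 1 formula unit per cell.
a³ = Z·M/(N_A·ρ) = 1 × 259.8 / (6.022 × 10²³ × 4.49) = 9.608 × 10^-23 cm³, so a = 4.580 × 10^-8 cm = 4.58 Å.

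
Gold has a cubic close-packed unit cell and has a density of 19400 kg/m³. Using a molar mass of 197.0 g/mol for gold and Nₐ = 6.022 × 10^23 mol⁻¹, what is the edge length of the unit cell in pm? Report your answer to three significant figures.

407 pm

With Z = 4 atoms per FCC cell, a³ = Z·M/(N_A·ρ) = 4 × 197.0 / (6.022 × 10²³ × 19.40 g/cm³) = 6.745 × 10^-23 cm³.
a = (6.745 × 10^-23)^(1/3) = 4.071 × 10^-8 cm = 407 pm.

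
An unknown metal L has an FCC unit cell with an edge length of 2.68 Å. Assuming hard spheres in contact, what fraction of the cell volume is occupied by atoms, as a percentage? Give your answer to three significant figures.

74.0%

In an FCC lattice atoms touch along the face diagonal, so √2·a = 4r, so r = 0.3536a = 0.9475 Å.
Packing fraction = Z·(4/3)πr³ / a³ = 4 × (4/3)π × (0.9475)³ / (2.68)³ = 0.7405 = 74.0%.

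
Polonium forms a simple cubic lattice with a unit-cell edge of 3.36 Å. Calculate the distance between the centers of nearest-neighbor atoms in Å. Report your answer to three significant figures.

3.36 Å

In a simple cubic structure, atoms touch along the cell edge, so a = 2r; the nearest-neighbor distance equals 2r = 1.000·a.
d = 1.000 × 3.36 = 3.36 Å.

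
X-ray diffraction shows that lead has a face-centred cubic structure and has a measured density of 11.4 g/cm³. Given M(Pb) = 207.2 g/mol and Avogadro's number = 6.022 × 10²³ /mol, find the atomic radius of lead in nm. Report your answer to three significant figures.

0.175 nm

For an FCC cell (Z = 4), a³ = Z·M/(N_A·ρ) = 4 × 207.2 / (6.022 × 10²³ × 11.40) = 1.207 × 10^-22 cm³, so a = 4.942 × 10^-8 cm = 0.4942 nm.
Atoms touch along the face diagonal, so √2·a = 4r, so r = 0.3536 × a = 0.175 nm.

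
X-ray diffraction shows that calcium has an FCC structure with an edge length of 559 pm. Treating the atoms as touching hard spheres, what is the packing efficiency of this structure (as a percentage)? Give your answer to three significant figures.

74.0%

In an FCC lattice atoms touch along the face diagonal, so √2·a = 4r, so r = 0.3536a = 197.6 pm.
Packing fraction = Z·(4/3)πr³ / a³ = 4 × (4/3)π × (197.6)³ / (559)³ = 0.7405 = 74.0%.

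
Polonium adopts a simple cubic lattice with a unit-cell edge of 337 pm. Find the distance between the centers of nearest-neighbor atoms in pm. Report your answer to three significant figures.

337 pm

In a simple cubic structure, atoms touch along the cell edge, so a = 2r; the nearest-neighbor distance equals 2r = 1.000·a.
d = 1.000 × 337 = 337 pm.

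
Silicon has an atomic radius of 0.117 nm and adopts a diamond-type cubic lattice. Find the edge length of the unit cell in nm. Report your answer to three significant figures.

In a diamond cubic lattice, nearest neighbors lie along the body diagonal with √3·a = 8r.
a = 8r/√3 = 8 × 0.117 / 1.7321 = 0.540 nm.

0.540 nm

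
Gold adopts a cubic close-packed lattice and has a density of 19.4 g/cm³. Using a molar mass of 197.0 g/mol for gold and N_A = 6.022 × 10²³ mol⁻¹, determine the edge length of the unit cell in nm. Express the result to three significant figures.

With Z = 4 atoms per FCC cell, a³ = Z·M/(N_A·ρ) = 4 × 197.0 / (6.022 × 10²³ × 19.40 g/cm³) = 6.745 × 10^-23 cm³.
a = (6.745 × 10^-23)^(1/3) = 4.071 × 10^-8 cm = 0.407 nm.

0.407 nm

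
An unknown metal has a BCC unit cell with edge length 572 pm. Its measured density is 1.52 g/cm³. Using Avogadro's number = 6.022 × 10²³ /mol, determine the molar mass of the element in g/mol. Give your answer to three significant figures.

A BCC cell has Z = 2 atoms; a = 5.720 × 10^-8 cm.
M = ρ·N_A·a³/Z = 1.52 × 6.022 × 10²³ × 1.871 × 10^-22 / 2 = 85.7 g/mol.

85.7 g/mol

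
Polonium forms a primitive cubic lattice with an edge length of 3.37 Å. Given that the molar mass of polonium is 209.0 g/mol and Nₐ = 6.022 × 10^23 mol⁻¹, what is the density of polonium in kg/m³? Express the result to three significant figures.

9070 kg/m³

A simple cubic unit cell contains Z = 1 atom.
Cell volume: a³ = (3.37 Å)³ = (3.370 × 10^-8 cm)³ = 3.827 × 10^-23 cm³.
ρ = Z·M/(N_A·a³) = 1 × 209.0 / (6.022 × 10²³ × 3.827 × 10^-23) = 9.068 g/cm³ = 9070 kg/m³.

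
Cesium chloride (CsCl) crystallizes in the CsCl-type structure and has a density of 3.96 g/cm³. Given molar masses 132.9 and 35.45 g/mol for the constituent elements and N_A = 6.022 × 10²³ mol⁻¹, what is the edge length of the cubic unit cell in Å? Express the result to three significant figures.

4.13 Å

M(CsCl) = 168.35 g/mol; Z = 1 formula unit per cell.
a³ = Z·M/(N_A·ρ) = 1 × 168.35 / (6.022 × 10²³ × 3.96) = 7.060 × 10^-23 cm³, so a = 4.133 × 10^-8 cm = 4.13 Å.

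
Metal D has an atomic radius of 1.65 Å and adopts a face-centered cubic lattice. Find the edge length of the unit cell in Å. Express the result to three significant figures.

4.67 Å

In an FCC lattice, atoms touch along the face diagonal, so √2·a = 4r.
a = 4r/√2 = 4 × 1.65 / 1.4142 = 4.67 Å.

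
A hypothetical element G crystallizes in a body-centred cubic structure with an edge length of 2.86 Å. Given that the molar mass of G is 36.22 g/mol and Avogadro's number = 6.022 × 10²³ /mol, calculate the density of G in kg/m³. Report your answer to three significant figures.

A BCC unit cell contains Z = 2 atoms.
Cell volume: a³ = (2.86 Å)³ = (2.860 × 10^-8 cm)³ = 2.339 × 10^-23 cm³.
ρ = Z·M/(N_A·a³) = 2 × 36.22 / (6.022 × 10²³ × 2.339 × 10^-23) = 5.142 g/cm³ = 5140 kg/m³.

5140 kg/m³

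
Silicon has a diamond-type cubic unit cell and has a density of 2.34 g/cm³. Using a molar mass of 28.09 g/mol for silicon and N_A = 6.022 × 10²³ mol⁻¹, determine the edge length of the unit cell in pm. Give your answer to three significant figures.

542 pm

With Z = 8 atoms per diamond cubic cell, a³ = Z·M/(N_A·ρ) = 8 × 28.09 / (6.022 × 10²³ × 2.340 g/cm³) = 1.595 × 10^-22 cm³.
a = (1.595 × 10^-22)^(1/3) = 5.423 × 10^-8 cm = 542 pm.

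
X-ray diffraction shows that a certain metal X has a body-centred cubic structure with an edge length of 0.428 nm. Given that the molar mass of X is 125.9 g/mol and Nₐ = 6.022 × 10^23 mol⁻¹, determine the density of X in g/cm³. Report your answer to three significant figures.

5.33 g/cm³

A BCC unit cell contains Z = 2 atoms.
Cell volume: a³ = (0.428 nm)³ = (4.280 × 10^-8 cm)³ = 7.840 × 10^-23 cm³.
ρ = Z·M/(N_A·a³) = 2 × 125.9 / (6.022 × 10²³ × 7.840 × 10^-23) = 5.333 g/cm³.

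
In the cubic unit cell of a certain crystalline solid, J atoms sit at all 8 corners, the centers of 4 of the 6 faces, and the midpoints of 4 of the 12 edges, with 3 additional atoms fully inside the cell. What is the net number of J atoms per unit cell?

Corner atoms are shared by 8 cells (1/8 each), face atoms by 2 (1/2 each), edge atoms by 4 (1/4 each), interior atoms are unshared.
Net atoms = 8 × 1/8 + 4 × 1/2 + 4 × 1/4 + 3 = 1 + 2 + 1 + 3 = 7.

7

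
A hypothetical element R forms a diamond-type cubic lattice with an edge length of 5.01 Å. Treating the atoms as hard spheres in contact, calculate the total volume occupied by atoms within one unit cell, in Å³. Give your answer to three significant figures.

42.8 Å³

In a diamond cubic lattice nearest neighbors lie along the body diagonal with √3·a = 8r, so r = 0.2165a = 1.085 Å.
V_atoms = Z × (4/3)πr³ = 8 × (4/3)π × (1.085)³ = 42.8 Å³.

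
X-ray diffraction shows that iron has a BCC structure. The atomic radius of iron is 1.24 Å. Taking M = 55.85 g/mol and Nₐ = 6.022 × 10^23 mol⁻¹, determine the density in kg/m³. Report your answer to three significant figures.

7900 kg/m³

In a BCC lattice, atoms touch along the body diagonal, so √3·a = 4r, giving a = 2.864 Å = 2.864 × 10^-8 cm.
With Z = 2, ρ = Z·M/(N_A·a³) = 2 × 55.85 / (6.022 × 10²³ × 2.348 × 10^-23) = 7.899 g/cm³ = 7900 kg/m³.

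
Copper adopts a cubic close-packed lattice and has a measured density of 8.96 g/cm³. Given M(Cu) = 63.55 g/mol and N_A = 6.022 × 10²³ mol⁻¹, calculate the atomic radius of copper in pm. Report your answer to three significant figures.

For an FCC cell (Z = 4), a³ = Z·M/(N_A·ρ) = 4 × 63.55 / (6.022 × 10²³ × 8.960) = 4.711 × 10^-23 cm³, so a = 3.612 × 10^-8 cm = 361.2 pm.
Atoms touch along the face diagonal, so √2·a = 4r, so r = 0.3536 × a = 128 pm.

128 pm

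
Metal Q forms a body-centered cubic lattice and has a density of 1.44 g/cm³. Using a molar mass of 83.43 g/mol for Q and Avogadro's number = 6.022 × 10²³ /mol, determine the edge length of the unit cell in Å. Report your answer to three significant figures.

5.77 Å

With Z = 2 atoms per BCC cell, a³ = Z·M/(N_A·ρ) = 2 × 83.43 / (6.022 × 10²³ × 1.440 g/cm³) = 1.924 × 10^-22 cm³.
a = (1.924 × 10^-22)^(1/3) = 5.773 × 10^-8 cm = 5.77 Å.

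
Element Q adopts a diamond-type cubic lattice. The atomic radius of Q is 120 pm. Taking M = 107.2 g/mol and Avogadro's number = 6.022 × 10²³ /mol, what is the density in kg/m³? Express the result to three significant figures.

8360 kg/m³

In a diamond cubic lattice, nearest neighbors lie along the body diagonal with √3·a = 8r, giving a = 554.3 pm = 5.543 × 10^-8 cm.
With Z = 8, ρ = Z·M/(N_A·a³) = 8 × 107.2 / (6.022 × 10²³ × 1.703 × 10^-22) = 8.364 g/cm³ = 8360 kg/m³.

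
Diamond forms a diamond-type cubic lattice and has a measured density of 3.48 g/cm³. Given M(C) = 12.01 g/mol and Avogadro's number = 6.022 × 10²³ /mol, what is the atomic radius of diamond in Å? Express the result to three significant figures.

For a diamond cubic cell (Z = 8), a³ = Z·M/(N_A·ρ) = 8 × 12.01 / (6.022 × 10²³ × 3.480) = 4.585 × 10^-23 cm³, so a = 3.579 × 10^-8 cm = 3.579 Å.
Nearest neighbors lie along the body diagonal with √3·a = 8r, so r = 0.2165 × a = 0.775 Å.

0.775 Å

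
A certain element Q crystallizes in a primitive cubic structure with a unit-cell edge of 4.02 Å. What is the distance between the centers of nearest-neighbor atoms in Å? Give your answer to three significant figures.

In a simple cubic structure, atoms touch along the cell edge, so a = 2r; the nearest-neighbor distance equals 2r = 1.000·a.
d = 1.000 × 4.02 = 4.02 Å.

4.02 Å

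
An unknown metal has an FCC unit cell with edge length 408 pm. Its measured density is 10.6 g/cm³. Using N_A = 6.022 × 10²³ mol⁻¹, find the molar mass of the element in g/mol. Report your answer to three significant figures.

108 g/mol

An FCC cell has Z = 4 atoms; a = 4.080 × 10^-8 cm.
M = ρ·N_A·a³/Z = 10.6 × 6.022 × 10²³ × 6.792 × 10^-23 / 4 = 108 g/mol.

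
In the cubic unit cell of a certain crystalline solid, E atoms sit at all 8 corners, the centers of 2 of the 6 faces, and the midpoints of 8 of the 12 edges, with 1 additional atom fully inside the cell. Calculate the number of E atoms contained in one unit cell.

Corner atoms are shared by 8 cells (1/8 each), face atoms by 2 (1/2 each), edge atoms by 4 (1/4 each), interior atoms are unshared.
Net atoms = 8 × 1/8 + 2 × 1/2 + 8 × 1/4 + 1 = 1 + 1 + 2 + 1 = 5.

5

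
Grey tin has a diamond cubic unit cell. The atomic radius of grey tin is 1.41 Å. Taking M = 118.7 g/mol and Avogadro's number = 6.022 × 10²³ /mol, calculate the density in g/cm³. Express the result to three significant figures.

In a diamond cubic lattice, nearest neighbors lie along the body diagonal with √3·a = 8r, giving a = 6.513 Å = 6.513 × 10^-8 cm.
With Z = 8, ρ = Z·M/(N_A·a³) = 8 × 118.7 / (6.022 × 10²³ × 2.762 × 10^-22) = 5.709 g/cm³.

5.71 g/cm³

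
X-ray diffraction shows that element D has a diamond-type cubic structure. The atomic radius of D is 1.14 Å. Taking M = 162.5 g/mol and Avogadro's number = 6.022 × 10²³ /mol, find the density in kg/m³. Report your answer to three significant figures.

14800 kg/m³

In a diamond cubic lattice, nearest neighbors lie along the body diagonal with √3·a = 8r, giving a = 5.265 Å = 5.265 × 10^-8 cm.
With Z = 8, ρ = Z·M/(N_A·a³) = 8 × 162.5 / (6.022 × 10²³ × 1.460 × 10^-22) = 14.79 g/cm³ = 14800 kg/m³.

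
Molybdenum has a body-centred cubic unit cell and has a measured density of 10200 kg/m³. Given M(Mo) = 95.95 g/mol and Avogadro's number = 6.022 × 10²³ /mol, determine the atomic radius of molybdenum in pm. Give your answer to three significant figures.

For a BCC cell (Z = 2), a³ = Z·M/(N_A·ρ) = 2 × 95.95 / (6.022 × 10²³ × 10.20) = 3.124 × 10^-23 cm³, so a = 3.150 × 10^-8 cm = 315.0 pm.
Atoms touch along the body diagonal, so √3·a = 4r, so r = 0.4330 × a = 136 pm.

136 pm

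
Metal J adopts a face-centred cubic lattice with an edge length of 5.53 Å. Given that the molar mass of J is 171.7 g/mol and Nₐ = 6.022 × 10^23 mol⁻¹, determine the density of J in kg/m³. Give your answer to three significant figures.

6740 kg/m³

An FCC unit cell contains Z = 4 atoms.
Cell volume: a³ = (5.53 Å)³ = (5.530 × 10^-8 cm)³ = 1.691 × 10^-22 cm³.
ρ = Z·M/(N_A·a³) = 4 × 171.7 / (6.022 × 10²³ × 1.691 × 10^-22) = 6.744 g/cm³ = 6740 kg/m³.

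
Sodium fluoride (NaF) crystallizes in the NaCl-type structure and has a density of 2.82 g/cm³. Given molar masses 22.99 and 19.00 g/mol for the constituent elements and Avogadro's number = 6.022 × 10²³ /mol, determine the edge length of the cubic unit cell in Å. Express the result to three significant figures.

M(NaF) = 41.99 g/mol; Z = 4 formula units per cell.
a³ = Z·M/(N_A·ρ) = 4 × 41.99 / (6.022 × 10²³ × 2.82) = 9.890 × 10^-23 cm³, so a = 4.625 × 10^-8 cm = 4.62 Å.

4.62 Å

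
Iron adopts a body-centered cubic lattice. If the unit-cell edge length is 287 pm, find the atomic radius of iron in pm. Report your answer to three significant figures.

In a BCC lattice, atoms touch along the body diagonal, so √3·a = 4r.
r = √3·a/4 = 1.7321 × 287 / 4 = 124 pm.

124 pm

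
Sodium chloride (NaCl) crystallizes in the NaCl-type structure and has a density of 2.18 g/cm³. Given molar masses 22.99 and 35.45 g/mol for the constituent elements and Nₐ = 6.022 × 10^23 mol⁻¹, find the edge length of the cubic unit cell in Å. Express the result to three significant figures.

5.63 Å

M(NaCl) = 58.44 g/mol; Z = 4 formula units per cell.
a³ = Z·M/(N_A·ρ) = 4 × 58.44 / (6.022 × 10²³ × 2.18) = 1.781 × 10^-22 cm³, so a = 5.626 × 10^-8 cm = 5.63 Å.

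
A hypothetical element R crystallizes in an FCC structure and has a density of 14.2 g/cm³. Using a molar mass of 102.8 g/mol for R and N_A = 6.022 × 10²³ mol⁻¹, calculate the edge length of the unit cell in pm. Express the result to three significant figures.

With Z = 4 atoms per FCC cell, a³ = Z·M/(N_A·ρ) = 4 × 102.8 / (6.022 × 10²³ × 14.20 g/cm³) = 4.809 × 10^-23 cm³.
a = (4.809 × 10^-23)^(1/3) = 3.636 × 10^-8 cm = 364 pm.

364 pm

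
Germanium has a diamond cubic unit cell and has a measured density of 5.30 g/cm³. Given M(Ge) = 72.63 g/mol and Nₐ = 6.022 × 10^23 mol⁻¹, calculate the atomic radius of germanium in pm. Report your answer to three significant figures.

123 pm

For a diamond cubic cell (Z = 8), a³ = Z·M/(N_A·ρ) = 8 × 72.63 / (6.022 × 10²³ × 5.300) = 1.820 × 10^-22 cm³, so a = 5.668 × 10^-8 cm = 566.8 pm.
Nearest neighbors lie along the body diagonal with √3·a = 8r, so r = 0.2165 × a = 123 pm.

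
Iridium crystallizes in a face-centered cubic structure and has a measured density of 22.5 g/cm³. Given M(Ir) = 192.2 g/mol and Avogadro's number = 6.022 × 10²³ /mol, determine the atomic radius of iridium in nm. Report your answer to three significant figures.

For an FCC cell (Z = 4), a³ = Z·M/(N_A·ρ) = 4 × 192.2 / (6.022 × 10²³ × 22.50) = 5.674 × 10^-23 cm³, so a = 3.843 × 10^-8 cm = 0.3843 nm.
Atoms touch along the face diagonal, so √2·a = 4r, so r = 0.3536 × a = 0.136 nm.

0.136 nm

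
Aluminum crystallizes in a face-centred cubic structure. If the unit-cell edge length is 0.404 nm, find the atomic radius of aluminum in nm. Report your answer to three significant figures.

In an FCC lattice, atoms touch along the face diagonal, so √2·a = 4r.
r = √2·a/4 = 1.4142 × 0.404 / 4 = 0.143 nm.

0.143 nm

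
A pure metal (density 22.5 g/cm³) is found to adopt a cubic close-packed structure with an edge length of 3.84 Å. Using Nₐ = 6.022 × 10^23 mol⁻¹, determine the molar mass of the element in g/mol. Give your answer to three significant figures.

192 g/mol

An FCC cell has Z = 4 atoms; a = 3.840 × 10^-8 cm.
M = ρ·N_A·a³/Z = 22.5 × 6.022 × 10²³ × 5.662 × 10^-23 / 4 = 192 g/mol.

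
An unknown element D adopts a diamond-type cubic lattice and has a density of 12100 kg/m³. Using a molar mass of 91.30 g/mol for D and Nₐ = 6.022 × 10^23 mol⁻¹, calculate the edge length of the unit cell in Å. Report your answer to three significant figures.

With Z = 8 atoms per diamond cubic cell, a³ = Z·M/(N_A·ρ) = 8 × 91.30 / (6.022 × 10²³ × 12.10 g/cm³) = 1.002 × 10^-22 cm³.
a = (1.002 × 10^-22)^(1/3) = 4.645 × 10^-8 cm = 4.65 Å.

4.65 Å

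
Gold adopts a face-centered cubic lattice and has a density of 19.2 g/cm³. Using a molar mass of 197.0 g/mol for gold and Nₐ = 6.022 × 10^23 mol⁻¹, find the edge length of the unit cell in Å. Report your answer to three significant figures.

4.08 Å

With Z = 4 atoms per FCC cell, a³ = Z·M/(N_A·ρ) = 4 × 197.0 / (6.022 × 10²³ × 19.20 g/cm³) = 6.815 × 10^-23 cm³.
a = (6.815 × 10^-23)^(1/3) = 4.085 × 10^-8 cm = 4.08 Å.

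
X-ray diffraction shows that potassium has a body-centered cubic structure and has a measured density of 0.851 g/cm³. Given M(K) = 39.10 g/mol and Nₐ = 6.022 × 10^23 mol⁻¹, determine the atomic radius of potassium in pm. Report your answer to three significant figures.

For a BCC cell (Z = 2), a³ = Z·M/(N_A·ρ) = 2 × 39.10 / (6.022 × 10²³ × 0.8510) = 1.526 × 10^-22 cm³, so a = 5.344 × 10^-8 cm = 534.4 pm.
Atoms touch along the body diagonal, so √3·a = 4r, so r = 0.4330 × a = 231 pm.

231 pm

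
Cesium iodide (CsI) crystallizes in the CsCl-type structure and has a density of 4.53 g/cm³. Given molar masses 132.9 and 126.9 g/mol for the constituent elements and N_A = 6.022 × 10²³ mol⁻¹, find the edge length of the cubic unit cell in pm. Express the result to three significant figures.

457 pm

M(CsI) = 259.8 g/mol; Z = 1 formula unit per cell.
a³ = Z·M/(N_A·ρ) = 1 × 259.8 / (6.022 × 10²³ × 4.53) = 9.524 × 10^-23 cm³, so a = 4.567 × 10^-8 cm = 457 pm.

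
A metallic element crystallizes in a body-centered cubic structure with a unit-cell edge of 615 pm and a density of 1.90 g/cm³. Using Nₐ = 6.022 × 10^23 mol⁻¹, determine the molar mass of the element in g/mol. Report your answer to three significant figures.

A BCC cell has Z = 2 atoms; a = 6.150 × 10^-8 cm.
M = ρ·N_A·a³/Z = 1.90 × 6.022 × 10²³ × 2.326 × 10^-22 / 2 = 133 g/mol.

133 g/mol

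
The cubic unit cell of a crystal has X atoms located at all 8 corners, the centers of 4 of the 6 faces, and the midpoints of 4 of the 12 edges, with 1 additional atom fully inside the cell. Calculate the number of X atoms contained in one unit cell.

Corner atoms are shared by 8 cells (1/8 each), face atoms by 2 (1/2 each), edge atoms by 4 (1/4 each), interior atoms are unshared.
Net atoms = 8 × 1/8 + 4 × 1/2 + 4 × 1/4 + 1 = 1 + 2 + 1 + 1 = 5.

5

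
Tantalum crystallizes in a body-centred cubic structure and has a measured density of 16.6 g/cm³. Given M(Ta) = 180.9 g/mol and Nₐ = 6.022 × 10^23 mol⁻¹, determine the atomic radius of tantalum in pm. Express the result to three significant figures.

143 pm

For a BCC cell (Z = 2), a³ = Z·M/(N_A·ρ) = 2 × 180.9 / (6.022 × 10²³ × 16.60) = 3.619 × 10^-23 cm³, so a = 3.308 × 10^-8 cm = 330.8 pm.
Atoms touch along the body diagonal, so √3·a = 4r, so r = 0.4330 × a = 143 pm.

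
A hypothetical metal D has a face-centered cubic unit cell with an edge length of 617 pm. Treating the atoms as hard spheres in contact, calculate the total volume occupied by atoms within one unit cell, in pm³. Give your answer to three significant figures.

1.74 × 10^8 pm³

In an FCC lattice atoms touch along the face diagonal, so √2·a = 4r, so r = 0.3536a = 218.1 pm.
V_atoms = Z × (4/3)πr³ = 4 × (4/3)π × (218.1)³ = 1.74 × 10^8 pm³.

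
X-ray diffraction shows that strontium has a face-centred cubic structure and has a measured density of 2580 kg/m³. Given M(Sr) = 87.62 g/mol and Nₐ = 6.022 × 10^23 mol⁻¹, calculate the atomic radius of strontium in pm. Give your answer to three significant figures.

For an FCC cell (Z = 4), a³ = Z·M/(N_A·ρ) = 4 × 87.62 / (6.022 × 10²³ × 2.580) = 2.256 × 10^-22 cm³, so a = 6.087 × 10^-8 cm = 608.7 pm.
Atoms touch along the face diagonal, so √2·a = 4r, so r = 0.3536 × a = 215 pm.

215 pm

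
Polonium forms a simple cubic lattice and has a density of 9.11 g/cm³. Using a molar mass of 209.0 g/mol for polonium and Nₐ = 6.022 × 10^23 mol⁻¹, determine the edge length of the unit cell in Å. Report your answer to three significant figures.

3.36 Å

With Z = 1 atom per simple cubic cell, a³ = Z·M/(N_A·ρ) = 1 × 209.0 / (6.022 × 10²³ × 9.110 g/cm³) = 3.810 × 10^-23 cm³.
a = (3.810 × 10^-23)^(1/3) = 3.365 × 10^-8 cm = 3.36 Å.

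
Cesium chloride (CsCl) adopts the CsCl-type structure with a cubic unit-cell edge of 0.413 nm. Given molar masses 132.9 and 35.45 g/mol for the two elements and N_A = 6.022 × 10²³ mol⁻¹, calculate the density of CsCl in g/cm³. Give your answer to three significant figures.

The CsCl-type structure contains Z = 1 formula unit per cell; M(CsCl) = 132.9 + 35.45 = 168.35 g/mol.
a³ = (4.130 × 10^-8 cm)³ = 7.044 × 10^-23 cm³.
ρ = 1 × 168.35 / (6.022 × 10²³ × 7.044 × 10^-23) = 3.968 g/cm³.

3.97 g/cm³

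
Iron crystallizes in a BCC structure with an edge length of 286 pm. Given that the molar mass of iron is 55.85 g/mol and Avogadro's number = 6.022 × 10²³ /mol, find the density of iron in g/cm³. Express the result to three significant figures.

7.93 g/cm³

A BCC unit cell contains Z = 2 atoms.
Cell volume: a³ = (286 pm)³ = (2.860 × 10^-8 cm)³ = 2.339 × 10^-23 cm³.
ρ = Z·M/(N_A·a³) = 2 × 55.85 / (6.022 × 10²³ × 2.339 × 10^-23) = 7.929 g/cm³.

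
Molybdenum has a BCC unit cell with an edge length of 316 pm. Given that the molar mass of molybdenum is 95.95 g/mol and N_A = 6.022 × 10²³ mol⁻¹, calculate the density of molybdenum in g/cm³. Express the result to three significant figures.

10.1 g/cm³

A BCC unit cell contains Z = 2 atoms.
Cell volume: a³ = (316 pm)³ = (3.160 × 10^-8 cm)³ = 3.155 × 10^-23 cm³.
ρ = Z·M/(N_A·a³) = 2 × 95.95 / (6.022 × 10²³ × 3.155 × 10^-23) = 10.10 g/cm³.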